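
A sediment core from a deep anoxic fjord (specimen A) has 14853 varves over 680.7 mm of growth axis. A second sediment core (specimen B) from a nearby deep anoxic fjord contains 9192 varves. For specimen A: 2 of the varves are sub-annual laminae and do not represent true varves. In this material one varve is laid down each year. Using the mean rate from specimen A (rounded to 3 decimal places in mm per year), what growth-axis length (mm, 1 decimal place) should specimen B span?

Specimen A: adjusted count: 14853 − 2 = 14851 varves.
A: Mean rate = 680.7 mm / 14851 years ≈ 0.046 mm/yr.
Length of B = 0.046 × 9192 = 422.8 mm.

422.8 mm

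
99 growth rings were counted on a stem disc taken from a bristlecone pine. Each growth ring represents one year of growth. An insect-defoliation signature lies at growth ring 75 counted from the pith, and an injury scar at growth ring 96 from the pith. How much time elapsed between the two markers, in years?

Separation: 96 − 75 = 21 growth rings.
That is 21 years at one growth ring per year.

21 years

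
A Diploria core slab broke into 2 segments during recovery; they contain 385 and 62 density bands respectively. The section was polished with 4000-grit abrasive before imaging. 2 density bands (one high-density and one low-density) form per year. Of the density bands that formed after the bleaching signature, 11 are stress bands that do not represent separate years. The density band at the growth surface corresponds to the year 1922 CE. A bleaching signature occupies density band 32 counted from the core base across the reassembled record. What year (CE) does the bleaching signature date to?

Total density bands = 385 + 62 = 447.
The bleaching signature sits at density band 32 from the core base, so 447 − 32 = 415 density bands formed after it.
415 − 11 false = 404 true density bands after the bleaching signature.
Dividing by 2 density bands per year: 404 / 2 = 202 years.
1922 − 202 = 1720 CE.

1720 CE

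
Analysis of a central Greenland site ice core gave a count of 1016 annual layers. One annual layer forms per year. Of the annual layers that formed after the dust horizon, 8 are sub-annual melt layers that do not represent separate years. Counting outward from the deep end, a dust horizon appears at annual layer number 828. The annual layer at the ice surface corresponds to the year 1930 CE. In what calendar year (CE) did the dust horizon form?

1750 CE

The dust horizon sits at annual layer 828 from the deep end, so 1016 − 828 = 188 annual layers formed after it.
Removing the 8 false annual layers leaves 188 − 8 = 180 true annual layers beyond the dust horizon.
The annual layer at the ice surface is 1930 CE, so the dust horizon dates to 1930 − 180 = 1750 CE.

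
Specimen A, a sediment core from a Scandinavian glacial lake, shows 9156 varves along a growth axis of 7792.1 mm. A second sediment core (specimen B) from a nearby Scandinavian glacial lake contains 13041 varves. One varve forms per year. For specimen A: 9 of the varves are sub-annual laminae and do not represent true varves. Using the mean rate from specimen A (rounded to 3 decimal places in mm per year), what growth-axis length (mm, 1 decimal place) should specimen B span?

11110.9 mm

Specimen A: after corrections the count is 9156 − 9 = 9147 varves.
A: 7792.1 mm over 9147 years gives 7792.1 / 9147 ≈ 0.852 mm per year.
B's length ≈ 0.852 × 13041 = 11110.9 mm.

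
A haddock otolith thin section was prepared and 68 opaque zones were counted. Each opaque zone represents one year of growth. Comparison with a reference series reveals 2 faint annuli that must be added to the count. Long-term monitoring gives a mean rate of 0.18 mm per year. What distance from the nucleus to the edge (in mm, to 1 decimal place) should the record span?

12.6 mm

After corrections the count is 68 + 2 = 70 opaque zones.
Length ≈ 0.18 × 70 = 12.6 mm.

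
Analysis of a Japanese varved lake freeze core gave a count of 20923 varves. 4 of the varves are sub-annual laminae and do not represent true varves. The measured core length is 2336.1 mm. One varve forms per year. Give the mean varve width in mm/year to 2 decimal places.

True varve count = 20923 − 4 = 20919.
Extension rate ≈ 2336.1 / 20919 = 0.11 mm/year.

0.11 mm/year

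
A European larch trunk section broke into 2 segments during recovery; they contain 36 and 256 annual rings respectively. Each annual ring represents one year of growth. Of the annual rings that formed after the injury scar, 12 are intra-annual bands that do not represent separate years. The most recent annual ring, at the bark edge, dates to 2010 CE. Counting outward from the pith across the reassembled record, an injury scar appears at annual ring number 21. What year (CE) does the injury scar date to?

Total annual rings = 36 + 256 = 292.
292 − 21 = 271 annual rings lie beyond the injury scar toward the bark edge.
Removing the 12 false annual rings leaves 271 − 12 = 259 true annual rings beyond the injury scar.
2010 − 259 = 1751 CE.

1751 CE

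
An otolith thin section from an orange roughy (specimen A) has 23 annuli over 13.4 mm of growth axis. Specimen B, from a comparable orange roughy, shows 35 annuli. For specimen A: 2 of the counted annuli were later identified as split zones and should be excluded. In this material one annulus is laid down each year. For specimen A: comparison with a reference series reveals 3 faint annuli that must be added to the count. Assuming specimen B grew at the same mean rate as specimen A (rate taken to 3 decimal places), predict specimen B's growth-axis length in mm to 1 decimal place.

19.5 mm

Specimen A: correcting the raw count gives 23 − 2 + 3 = 24 true annuli.
A: Extension rate ≈ 13.4 / 24 = 0.558 mm per year.
Length of B = 0.558 × 35 = 19.5 mm.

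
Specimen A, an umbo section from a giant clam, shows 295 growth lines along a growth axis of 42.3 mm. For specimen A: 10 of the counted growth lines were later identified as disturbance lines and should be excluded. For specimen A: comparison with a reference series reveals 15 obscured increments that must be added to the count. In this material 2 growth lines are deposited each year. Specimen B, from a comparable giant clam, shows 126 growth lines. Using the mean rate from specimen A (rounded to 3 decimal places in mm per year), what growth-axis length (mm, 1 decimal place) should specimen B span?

Specimen A: after corrections the count is 295 − 10 + 15 = 300 growth lines.
Specimen A: with 2 growth lines per year, 300 / 2 = 150 years.
A: 42.3 mm over 150 years gives 42.3 / 150 ≈ 0.282 mm per year.
Specimen B: 126 growth lines at 2 per year is 126 / 2 = 63 years. B's length ≈ 0.282 × 63 = 17.8 mm.

17.8 mm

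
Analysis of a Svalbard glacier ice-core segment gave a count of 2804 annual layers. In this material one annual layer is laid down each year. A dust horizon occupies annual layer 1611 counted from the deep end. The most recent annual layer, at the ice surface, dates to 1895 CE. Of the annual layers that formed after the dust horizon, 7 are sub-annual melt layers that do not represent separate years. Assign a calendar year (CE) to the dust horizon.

The dust horizon sits at annual layer 1611 from the deep end, so 2804 − 1611 = 1193 annual layers formed after it.
1193 − 7 false = 1186 true annual layers after the dust horizon.
1895 − 1186 = 709 CE.

709 CE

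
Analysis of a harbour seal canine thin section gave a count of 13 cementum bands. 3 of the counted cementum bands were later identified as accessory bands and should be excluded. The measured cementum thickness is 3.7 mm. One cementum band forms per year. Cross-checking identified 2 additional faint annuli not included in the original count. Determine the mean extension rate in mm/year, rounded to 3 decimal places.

0.308 mm/year

Correcting the raw count gives 13 − 3 + 2 = 12 true cementum bands.
Extension rate ≈ 3.7 / 12 = 0.308 mm/year.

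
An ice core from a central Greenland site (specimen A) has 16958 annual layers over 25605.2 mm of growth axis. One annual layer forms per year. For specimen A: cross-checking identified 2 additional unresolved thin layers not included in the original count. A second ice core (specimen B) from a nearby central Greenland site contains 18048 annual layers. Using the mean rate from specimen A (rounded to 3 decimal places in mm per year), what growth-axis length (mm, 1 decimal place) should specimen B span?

Specimen A: true annual layer count = 16958 + 2 = 16960.
A: Extension rate ≈ 25605.2 / 16960 = 1.510 mm/yr.
Length of B = 1.510 × 18048 = 27252.5 mm.

27252.5 mm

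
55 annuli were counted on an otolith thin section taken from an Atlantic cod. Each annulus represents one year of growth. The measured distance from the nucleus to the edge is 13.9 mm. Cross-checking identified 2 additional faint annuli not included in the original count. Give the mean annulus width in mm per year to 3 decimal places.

After corrections the count is 55 + 2 = 57 annuli.
Extension rate ≈ 13.9 / 57 = 0.244 mm per year.

0.244 mm per year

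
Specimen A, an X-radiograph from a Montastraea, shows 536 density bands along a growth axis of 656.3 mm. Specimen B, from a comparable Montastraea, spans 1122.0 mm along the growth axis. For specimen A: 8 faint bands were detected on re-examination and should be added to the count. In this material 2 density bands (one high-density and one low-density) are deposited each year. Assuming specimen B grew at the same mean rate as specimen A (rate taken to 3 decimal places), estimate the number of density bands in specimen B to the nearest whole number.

930 density bands

Specimen A: adjusted count: 536 + 8 = 544 density bands.
Specimen A: dividing by 2 density bands per year: 544 / 2 = 272 years.
A: Extension rate ≈ 656.3 / 272 = 2.413 mm per year.
For B, 1122.0 / 2.413 = 464.98 years; at 2 density bands per year that is 464.98 × 2 ≈ 930 density bands.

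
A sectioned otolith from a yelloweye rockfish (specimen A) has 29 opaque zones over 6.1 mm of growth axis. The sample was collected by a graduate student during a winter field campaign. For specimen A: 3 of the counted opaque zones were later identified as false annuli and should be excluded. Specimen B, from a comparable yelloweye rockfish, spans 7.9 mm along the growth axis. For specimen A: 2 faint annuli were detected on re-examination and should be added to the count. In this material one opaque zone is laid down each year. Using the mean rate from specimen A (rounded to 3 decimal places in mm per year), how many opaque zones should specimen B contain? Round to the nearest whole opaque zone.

36 opaque zones

Specimen A: after corrections the count is 29 − 3 + 2 = 28 opaque zones.
A: Extension rate ≈ 6.1 / 28 = 0.218 mm/yr.
B spans 7.9 / 0.218 = 36.24 years ≈ 36 opaque zones.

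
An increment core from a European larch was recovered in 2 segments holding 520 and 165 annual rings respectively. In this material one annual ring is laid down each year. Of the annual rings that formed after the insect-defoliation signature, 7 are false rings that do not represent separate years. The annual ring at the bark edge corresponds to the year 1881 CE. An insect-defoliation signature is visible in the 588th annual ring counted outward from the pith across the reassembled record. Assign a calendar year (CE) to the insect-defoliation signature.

1791 CE

Total annual rings = 520 + 165 = 685.
Between annual ring 588 and the bark edge there are 685 − 588 = 97 annual rings.
Removing the 7 false annual rings leaves 97 − 7 = 90 true annual rings beyond the insect-defoliation signature.
The annual ring at the bark edge is 1881 CE, so the insect-defoliation signature dates to 1881 − 90 = 1791 CE.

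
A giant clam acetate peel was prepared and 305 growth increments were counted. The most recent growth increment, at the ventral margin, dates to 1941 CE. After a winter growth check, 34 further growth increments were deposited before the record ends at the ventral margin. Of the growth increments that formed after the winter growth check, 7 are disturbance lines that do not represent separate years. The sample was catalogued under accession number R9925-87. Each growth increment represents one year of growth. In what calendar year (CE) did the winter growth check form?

1914 CE

There are 34 growth increments younger than the winter growth check.
34 − 7 false = 27 true growth increments after the winter growth check.
Counting back 27 years from 1941 CE places the winter growth check in 1941 − 27 = 1914 CE.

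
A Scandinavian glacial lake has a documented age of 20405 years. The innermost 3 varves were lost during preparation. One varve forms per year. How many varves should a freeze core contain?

20402 varves

One varve per year gives 20405 varves over 20405 years.
Less the 3 uncaptured varves: 20405 − 3 = 20402.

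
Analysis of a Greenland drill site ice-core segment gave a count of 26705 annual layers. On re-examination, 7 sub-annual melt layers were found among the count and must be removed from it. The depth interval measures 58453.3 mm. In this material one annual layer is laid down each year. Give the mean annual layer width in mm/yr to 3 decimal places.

2.189 mm/yr

Adjusted count: 26705 − 7 = 26698 annual layers.
Mean rate = 58453.3 mm / 26698 years ≈ 2.189 mm/yr.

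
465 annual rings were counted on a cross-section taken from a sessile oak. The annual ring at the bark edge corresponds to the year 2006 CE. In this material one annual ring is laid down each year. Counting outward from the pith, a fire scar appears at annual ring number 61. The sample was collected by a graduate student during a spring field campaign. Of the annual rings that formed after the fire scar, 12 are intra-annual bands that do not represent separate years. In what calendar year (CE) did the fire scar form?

The fire scar sits at annual ring 61 from the pith, so 465 − 61 = 404 annual rings formed after it.
404 − 12 false = 392 true annual rings after the fire scar.
The annual ring at the bark edge is 2006 CE, so the fire scar dates to 2006 − 392 = 1614 CE.

1614 CE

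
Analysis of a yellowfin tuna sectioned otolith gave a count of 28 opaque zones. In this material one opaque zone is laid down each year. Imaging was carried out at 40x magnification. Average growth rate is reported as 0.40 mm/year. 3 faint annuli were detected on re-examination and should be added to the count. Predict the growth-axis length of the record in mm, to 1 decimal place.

True opaque zone count = 28 + 3 = 31.
Length ≈ 0.40 × 31 = 12.4 mm.

12.4 mm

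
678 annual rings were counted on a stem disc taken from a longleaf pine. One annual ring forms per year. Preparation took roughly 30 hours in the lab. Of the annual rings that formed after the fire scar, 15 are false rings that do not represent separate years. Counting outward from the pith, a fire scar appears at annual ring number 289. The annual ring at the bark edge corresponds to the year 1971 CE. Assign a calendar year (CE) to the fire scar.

1597 CE

Between annual ring 289 and the bark edge there are 678 − 289 = 389 annual rings.
389 − 15 false = 374 true annual rings after the fire scar.
1971 − 374 = 1597 CE.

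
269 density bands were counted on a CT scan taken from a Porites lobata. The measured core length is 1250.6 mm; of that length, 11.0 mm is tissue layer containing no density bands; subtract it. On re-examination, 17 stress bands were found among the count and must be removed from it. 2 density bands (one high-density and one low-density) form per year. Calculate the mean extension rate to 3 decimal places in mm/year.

True density band count = 269 − 17 = 252.
252 density bands at 2 per year is 252 / 2 = 126 years.
Net length = 1250.6 − 11.0 = 1239.6 mm.
1239.6 mm over 126 years gives 1239.6 / 126 ≈ 9.838 mm/year.

9.838 mm/year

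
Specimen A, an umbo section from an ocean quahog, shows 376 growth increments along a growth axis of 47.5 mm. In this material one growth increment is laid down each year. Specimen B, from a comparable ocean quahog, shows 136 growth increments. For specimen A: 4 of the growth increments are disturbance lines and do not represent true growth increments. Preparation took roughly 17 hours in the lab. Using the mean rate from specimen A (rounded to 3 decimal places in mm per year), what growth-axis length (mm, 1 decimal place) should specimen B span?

17.4 mm

Specimen A: correcting the raw count gives 376 − 4 = 372 true growth increments.
A: Extension rate ≈ 47.5 / 372 = 0.128 mm/yr.
Length of B = 0.128 × 136 = 17.4 mm.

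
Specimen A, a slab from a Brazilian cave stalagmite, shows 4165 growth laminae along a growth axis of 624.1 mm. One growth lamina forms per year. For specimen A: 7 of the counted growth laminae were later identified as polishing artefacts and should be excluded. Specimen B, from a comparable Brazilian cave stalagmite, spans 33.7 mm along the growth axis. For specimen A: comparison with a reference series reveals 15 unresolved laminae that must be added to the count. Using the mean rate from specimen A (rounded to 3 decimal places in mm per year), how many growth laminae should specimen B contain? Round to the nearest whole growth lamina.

Specimen A: adjusted count: 4165 − 7 + 15 = 4173 growth laminae.
A: Extension rate ≈ 624.1 / 4173 = 0.150 mm per year.
For B, 33.7 / 0.150 = 224.67 years ≈ 225 growth laminae.

225 growth laminae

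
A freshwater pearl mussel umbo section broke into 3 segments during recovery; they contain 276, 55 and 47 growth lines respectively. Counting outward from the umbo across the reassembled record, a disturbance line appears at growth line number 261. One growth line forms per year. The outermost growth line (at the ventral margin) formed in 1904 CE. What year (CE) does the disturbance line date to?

1787 CE

Total growth lines = 276 + 55 + 47 = 378.
Between growth line 261 and the ventral margin there are 378 − 261 = 117 growth lines.
The growth line at the ventral margin is 1904 CE, so the disturbance line dates to 1904 − 117 = 1787 CE.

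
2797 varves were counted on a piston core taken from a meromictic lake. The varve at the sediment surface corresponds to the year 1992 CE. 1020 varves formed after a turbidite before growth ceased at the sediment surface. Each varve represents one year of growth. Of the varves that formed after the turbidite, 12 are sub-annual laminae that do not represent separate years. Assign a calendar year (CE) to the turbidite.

984 CE

1020 varves post-date the turbidite.
Excluding 12 false varves: 1020 − 12 = 1008.
Counting back 1008 years from 1992 CE places the turbidite in 1992 − 1008 = 984 CE.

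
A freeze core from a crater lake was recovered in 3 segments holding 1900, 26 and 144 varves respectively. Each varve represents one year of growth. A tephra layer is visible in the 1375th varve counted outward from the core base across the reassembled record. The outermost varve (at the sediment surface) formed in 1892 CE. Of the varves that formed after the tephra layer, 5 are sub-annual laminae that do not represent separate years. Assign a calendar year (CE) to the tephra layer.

1202 CE

Total varves = 1900 + 26 + 144 = 2070.
Between varve 1375 and the sediment surface there are 2070 − 1375 = 695 varves.
Removing the 5 false varves leaves 695 − 5 = 690 true varves beyond the tephra layer.
1892 − 690 = 1202 CE.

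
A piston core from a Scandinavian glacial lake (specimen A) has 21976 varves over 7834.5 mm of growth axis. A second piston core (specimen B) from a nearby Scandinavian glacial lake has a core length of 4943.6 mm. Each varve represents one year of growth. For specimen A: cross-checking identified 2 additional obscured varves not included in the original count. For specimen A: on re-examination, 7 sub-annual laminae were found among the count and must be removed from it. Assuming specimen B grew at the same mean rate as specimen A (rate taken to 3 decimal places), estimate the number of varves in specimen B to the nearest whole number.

13848 varves

Specimen A: true varve count = 21976 − 7 + 2 = 21971.
A: Extension rate ≈ 7834.5 / 21971 = 0.357 mm/yr.
Specimen B: 4943.6 mm / 0.357 mm per year = 13847.62 years ≈ 13848 varves.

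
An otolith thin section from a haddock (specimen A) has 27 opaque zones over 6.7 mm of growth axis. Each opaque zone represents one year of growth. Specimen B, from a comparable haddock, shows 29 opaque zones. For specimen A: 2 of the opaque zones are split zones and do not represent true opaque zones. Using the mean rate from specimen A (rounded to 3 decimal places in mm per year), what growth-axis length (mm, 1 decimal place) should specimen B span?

Specimen A: true opaque zone count = 27 − 2 = 25.
A: Mean rate = 6.7 mm / 25 years ≈ 0.268 mm per year.
Length of B = 0.268 × 29 = 7.8 mm.

7.8 mm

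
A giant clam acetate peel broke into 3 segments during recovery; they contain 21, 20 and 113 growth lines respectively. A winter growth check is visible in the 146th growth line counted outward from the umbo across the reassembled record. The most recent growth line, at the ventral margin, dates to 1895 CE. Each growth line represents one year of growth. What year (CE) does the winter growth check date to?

1887 CE

Total growth lines = 21 + 20 + 113 = 154.
Between growth line 146 and the ventral margin there are 154 − 146 = 8 growth lines.
1895 − 8 = 1887 CE.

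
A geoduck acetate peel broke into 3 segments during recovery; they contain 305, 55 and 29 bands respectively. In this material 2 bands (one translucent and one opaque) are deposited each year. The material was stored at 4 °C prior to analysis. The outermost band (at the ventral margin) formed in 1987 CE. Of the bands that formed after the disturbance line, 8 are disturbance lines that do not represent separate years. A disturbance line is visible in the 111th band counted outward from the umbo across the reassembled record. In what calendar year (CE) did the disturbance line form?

Total bands = 305 + 55 + 29 = 389.
The disturbance line sits at band 111 from the umbo, so 389 − 111 = 278 bands formed after it.
Excluding 8 false bands: 278 − 8 = 270.
270 bands at 2 per year is 270 / 2 = 135 years.
Counting back 135 years from 1987 CE places the disturbance line in 1987 − 135 = 1852 CE.

1852 CE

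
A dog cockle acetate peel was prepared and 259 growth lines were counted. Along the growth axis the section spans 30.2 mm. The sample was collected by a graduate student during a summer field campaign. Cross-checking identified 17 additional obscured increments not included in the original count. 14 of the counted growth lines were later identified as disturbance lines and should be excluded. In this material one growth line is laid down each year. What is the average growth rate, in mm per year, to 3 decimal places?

0.115 mm per year

Correcting the raw count gives 259 − 14 + 17 = 262 true growth lines.
Extension rate ≈ 30.2 / 262 = 0.115 mm per year.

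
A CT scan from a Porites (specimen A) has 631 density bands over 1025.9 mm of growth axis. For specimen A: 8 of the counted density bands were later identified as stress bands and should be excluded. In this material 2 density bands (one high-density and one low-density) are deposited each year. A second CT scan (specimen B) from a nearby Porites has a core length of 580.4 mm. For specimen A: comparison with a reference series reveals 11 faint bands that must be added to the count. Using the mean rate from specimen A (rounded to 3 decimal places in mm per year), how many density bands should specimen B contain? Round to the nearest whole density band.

359 density bands

Specimen A: correcting the raw count gives 631 − 8 + 11 = 634 true density bands.
Specimen A: with 2 density bands per year, 634 / 2 = 317 years.
A: Mean rate = 1025.9 mm / 317 years ≈ 3.236 mm per year.
Specimen B: 580.4 mm / 3.236 mm per year = 179.36 years; at 2 density bands per year that is 179.36 × 2 ≈ 359 density bands.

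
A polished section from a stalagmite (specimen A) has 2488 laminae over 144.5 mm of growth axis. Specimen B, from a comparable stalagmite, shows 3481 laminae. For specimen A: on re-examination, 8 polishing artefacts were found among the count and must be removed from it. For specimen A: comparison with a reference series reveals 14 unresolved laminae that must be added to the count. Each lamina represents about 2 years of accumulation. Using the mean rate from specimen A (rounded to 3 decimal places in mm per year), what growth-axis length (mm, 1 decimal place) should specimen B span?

Specimen A: true lamina count = 2488 − 8 + 14 = 2494.
Specimen A: at 2 years per lamina, 2494 × 2 = 4988 years.
A: Mean rate = 144.5 mm / 4988 years ≈ 0.029 mm per year.
Specimen B: at 2 years per lamina, 3481 × 2 = 6962 years. B's length ≈ 0.029 × 6962 = 201.9 mm.

201.9 mm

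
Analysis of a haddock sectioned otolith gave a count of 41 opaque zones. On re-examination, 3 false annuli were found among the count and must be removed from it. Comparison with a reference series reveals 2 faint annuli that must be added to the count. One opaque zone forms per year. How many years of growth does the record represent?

True opaque zone count = 41 − 3 + 2 = 40.
At one opaque zone per year, that is 40 years.

40 years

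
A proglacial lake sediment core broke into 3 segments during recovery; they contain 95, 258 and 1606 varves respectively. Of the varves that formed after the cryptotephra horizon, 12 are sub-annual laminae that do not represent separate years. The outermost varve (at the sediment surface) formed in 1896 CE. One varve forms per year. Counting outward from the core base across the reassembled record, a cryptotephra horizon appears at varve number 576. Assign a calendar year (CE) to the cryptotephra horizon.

Total varves = 95 + 258 + 1606 = 1959.
Between varve 576 and the sediment surface there are 1959 − 576 = 1383 varves.
Removing the 12 false varves leaves 1383 − 12 = 1371 true varves beyond the cryptotephra horizon.
Counting back 1371 years from 1896 CE places the cryptotephra horizon in 1896 − 1371 = 525 CE.

525 CE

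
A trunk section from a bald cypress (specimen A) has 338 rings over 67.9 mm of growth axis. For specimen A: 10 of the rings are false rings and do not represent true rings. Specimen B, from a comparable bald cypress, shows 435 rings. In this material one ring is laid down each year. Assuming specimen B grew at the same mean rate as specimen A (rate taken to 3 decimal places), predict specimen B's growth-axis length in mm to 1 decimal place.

Specimen A: true ring count = 338 − 10 = 328.
A: Mean rate = 67.9 mm / 328 years ≈ 0.207 mm/year.
For B, 0.207 mm/year × 435 years = 90.0 mm.

90.0 mm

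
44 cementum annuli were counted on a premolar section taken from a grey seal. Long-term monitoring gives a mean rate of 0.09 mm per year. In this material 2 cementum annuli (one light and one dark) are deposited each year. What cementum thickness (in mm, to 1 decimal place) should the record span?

44 cementum annuli at 2 per year is 44 / 2 = 22 years.
22 years at 0.09 mm/year gives 0.09 × 22 = 2.0 mm.

2.0 mm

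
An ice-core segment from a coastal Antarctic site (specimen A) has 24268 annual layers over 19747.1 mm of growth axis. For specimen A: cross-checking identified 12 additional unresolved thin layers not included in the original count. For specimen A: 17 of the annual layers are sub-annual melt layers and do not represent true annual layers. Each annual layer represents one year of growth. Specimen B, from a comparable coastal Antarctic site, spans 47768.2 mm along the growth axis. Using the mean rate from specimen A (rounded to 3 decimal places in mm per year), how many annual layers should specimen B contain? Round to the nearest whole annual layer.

58683 annual layers

Specimen A: correcting the raw count gives 24268 − 17 + 12 = 24263 true annual layers.
A: 19747.1 mm over 24263 years gives 19747.1 / 24263 ≈ 0.814 mm per year.
Specimen B: 47768.2 mm / 0.814 mm per year = 58683.29 years ≈ 58683 annual layers.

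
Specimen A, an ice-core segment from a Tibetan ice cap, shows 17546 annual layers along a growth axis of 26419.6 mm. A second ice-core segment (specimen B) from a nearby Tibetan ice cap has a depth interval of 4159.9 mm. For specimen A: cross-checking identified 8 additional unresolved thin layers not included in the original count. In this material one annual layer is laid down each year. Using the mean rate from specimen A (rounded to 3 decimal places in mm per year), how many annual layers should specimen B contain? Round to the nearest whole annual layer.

Specimen A: after corrections the count is 17546 + 8 = 17554 annual layers.
A: Mean rate = 26419.6 mm / 17554 years ≈ 1.505 mm/year.
Specimen B: 4159.9 mm / 1.505 mm per year = 2764.05 years ≈ 2764 annual layers.

2764 annual layers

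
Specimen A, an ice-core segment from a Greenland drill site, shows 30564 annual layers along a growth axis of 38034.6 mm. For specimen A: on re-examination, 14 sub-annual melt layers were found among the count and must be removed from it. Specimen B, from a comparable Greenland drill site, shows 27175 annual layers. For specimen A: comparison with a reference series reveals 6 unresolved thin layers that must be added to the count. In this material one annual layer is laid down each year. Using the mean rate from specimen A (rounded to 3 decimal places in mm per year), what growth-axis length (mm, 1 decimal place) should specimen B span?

Specimen A: true annual layer count = 30564 − 14 + 6 = 30556.
A: Extension rate ≈ 38034.6 / 30556 = 1.245 mm/year.
Length of B = 1.245 × 27175 = 33832.9 mm.

33832.9 mm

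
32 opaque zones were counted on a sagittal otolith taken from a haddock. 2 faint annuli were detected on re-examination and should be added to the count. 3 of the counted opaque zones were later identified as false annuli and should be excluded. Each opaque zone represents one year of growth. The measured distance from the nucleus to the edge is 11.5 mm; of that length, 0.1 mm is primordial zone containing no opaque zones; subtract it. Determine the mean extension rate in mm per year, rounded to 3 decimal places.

0.368 mm per year

True opaque zone count = 32 − 3 + 2 = 31.
Net length = 11.5 − 0.1 = 11.4 mm.
Extension rate ≈ 11.4 / 31 = 0.368 mm per year.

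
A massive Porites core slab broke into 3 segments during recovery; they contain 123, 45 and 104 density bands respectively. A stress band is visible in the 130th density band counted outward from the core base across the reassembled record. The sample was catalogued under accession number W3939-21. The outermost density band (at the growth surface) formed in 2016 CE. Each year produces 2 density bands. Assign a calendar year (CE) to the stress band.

Total density bands = 123 + 45 + 104 = 272.
272 − 130 = 142 density bands lie beyond the stress band toward the growth surface.
142 density bands at 2 per year is 142 / 2 = 71 years.
2016 − 71 = 1945 CE.

1945 CE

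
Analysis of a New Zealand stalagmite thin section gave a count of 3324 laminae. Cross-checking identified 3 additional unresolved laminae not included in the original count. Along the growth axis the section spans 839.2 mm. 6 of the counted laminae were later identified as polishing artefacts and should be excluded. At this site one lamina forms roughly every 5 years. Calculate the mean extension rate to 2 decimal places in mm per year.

0.05 mm per year

After corrections the count is 3324 − 6 + 3 = 3321 laminae.
Multiplying by 5 years per lamina: 3321 × 5 = 16605 years.
Extension rate ≈ 839.2 / 16605 = 0.05 mm per year.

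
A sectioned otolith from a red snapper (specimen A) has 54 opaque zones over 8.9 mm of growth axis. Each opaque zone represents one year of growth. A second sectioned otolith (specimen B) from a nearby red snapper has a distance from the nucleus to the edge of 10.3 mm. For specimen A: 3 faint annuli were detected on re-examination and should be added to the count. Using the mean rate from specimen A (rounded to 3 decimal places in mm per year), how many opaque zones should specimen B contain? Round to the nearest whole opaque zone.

Specimen A: after corrections the count is 54 + 3 = 57 opaque zones.
A: Mean rate = 8.9 mm / 57 years ≈ 0.156 mm/year.
For B, 10.3 / 0.156 = 66.03 years ≈ 66 opaque zones.

66 opaque zones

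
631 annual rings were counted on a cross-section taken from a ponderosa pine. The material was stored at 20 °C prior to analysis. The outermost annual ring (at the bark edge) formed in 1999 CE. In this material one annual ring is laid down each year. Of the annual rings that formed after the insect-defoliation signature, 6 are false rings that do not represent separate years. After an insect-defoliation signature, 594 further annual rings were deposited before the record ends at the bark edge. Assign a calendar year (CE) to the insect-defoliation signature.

594 annual rings formed after the insect-defoliation signature.
Excluding 6 false annual rings: 594 − 6 = 588.
The annual ring at the bark edge is 1999 CE, so the insect-defoliation signature dates to 1999 − 588 = 1411 CE.

1411 CE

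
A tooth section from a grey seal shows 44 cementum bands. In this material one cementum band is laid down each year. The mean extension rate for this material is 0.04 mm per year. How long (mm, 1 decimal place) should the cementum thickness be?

1.8 mm

The record spans 44 years at 0.04 mm per year.
Length ≈ 0.04 × 44 = 1.8 mm.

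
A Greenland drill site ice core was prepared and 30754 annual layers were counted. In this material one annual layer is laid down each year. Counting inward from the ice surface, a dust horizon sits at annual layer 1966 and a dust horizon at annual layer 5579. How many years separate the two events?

3613 yr

Separation: 5579 − 1966 = 3613 annual layers.
That is 3613 years at one annual layer per year.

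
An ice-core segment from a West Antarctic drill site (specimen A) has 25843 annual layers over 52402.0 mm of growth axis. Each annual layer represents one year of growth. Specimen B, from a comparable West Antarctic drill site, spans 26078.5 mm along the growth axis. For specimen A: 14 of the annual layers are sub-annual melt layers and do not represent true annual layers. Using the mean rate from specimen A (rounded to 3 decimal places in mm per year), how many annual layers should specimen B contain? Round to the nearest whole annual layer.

Specimen A: correcting the raw count gives 25843 − 14 = 25829 true annual layers.
A: 52402.0 mm over 25829 years gives 52402.0 / 25829 ≈ 2.029 mm/year.
For B, 26078.5 / 2.029 = 12852.88 years ≈ 12853 annual layers.

12853 annual layers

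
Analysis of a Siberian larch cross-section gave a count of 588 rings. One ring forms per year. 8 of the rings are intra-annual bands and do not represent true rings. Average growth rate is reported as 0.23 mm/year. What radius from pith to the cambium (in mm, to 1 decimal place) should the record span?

Correcting the raw count gives 588 − 8 = 580 true rings.
580 years at 0.23 mm/year gives 0.23 × 580 = 133.4 mm.

133.4 mm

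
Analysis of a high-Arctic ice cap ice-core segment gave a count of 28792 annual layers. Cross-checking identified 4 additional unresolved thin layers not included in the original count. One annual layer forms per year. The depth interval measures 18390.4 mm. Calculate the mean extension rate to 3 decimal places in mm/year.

0.639 mm/year

After corrections the count is 28792 + 4 = 28796 annual layers.
18390.4 mm over 28796 years gives 18390.4 / 28796 ≈ 0.639 mm/year.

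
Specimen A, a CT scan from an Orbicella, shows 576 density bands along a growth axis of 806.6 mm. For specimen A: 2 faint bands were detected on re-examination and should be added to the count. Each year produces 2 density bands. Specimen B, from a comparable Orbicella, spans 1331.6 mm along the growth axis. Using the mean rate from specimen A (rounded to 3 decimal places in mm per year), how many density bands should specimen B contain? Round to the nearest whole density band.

954 density bands

Specimen A: correcting the raw count gives 576 + 2 = 578 true density bands.
Specimen A: with 2 density bands per year, 578 / 2 = 289 years.
A: Mean rate = 806.6 mm / 289 years ≈ 2.791 mm/year.
B spans 1331.6 / 2.791 = 477.10 years; at 2 density bands per year that is 477.10 × 2 ≈ 954 density bands.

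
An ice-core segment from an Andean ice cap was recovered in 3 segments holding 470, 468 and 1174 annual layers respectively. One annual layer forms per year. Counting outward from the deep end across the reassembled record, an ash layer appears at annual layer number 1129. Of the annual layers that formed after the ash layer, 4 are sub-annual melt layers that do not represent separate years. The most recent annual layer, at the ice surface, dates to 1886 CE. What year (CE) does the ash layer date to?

Total annual layers = 470 + 468 + 1174 = 2112.
The ash layer sits at annual layer 1129 from the deep end, so 2112 − 1129 = 983 annual layers formed after it.
Excluding 4 false annual layers: 983 − 4 = 979.
The annual layer at the ice surface is 1886 CE, so the ash layer dates to 1886 − 979 = 907 CE.

907 CE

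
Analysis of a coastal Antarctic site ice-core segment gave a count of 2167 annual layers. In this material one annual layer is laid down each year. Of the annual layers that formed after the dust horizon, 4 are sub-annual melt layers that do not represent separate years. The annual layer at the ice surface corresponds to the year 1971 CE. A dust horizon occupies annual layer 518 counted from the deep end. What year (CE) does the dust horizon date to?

326 CE

The dust horizon sits at annual layer 518 from the deep end, so 2167 − 518 = 1649 annual layers formed after it.
1649 − 4 false = 1645 true annual layers after the dust horizon.
Counting back 1645 years from 1971 CE places the dust horizon in 1971 − 1645 = 326 CE.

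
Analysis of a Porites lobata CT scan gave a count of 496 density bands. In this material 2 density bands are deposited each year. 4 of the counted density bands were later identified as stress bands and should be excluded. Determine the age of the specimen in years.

246 yr

True density band count = 496 − 4 = 492.
With 2 density bands per year, 492 / 2 = 246 years.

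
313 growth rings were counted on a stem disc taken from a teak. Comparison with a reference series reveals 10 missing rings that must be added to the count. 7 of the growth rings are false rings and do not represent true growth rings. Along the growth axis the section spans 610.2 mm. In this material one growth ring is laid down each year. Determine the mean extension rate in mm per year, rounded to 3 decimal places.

1.931 mm per year

True growth ring count = 313 − 7 + 10 = 316.
Extension rate ≈ 610.2 / 316 = 1.931 mm per year.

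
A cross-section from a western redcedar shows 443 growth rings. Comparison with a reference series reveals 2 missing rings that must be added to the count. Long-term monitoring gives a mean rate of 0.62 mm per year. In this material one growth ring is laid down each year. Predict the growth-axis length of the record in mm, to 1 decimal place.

Adjusted count: 443 + 2 = 445 growth rings.
Predicted length = 0.62 mm/year × 445 years = 275.9 mm.

275.9 mm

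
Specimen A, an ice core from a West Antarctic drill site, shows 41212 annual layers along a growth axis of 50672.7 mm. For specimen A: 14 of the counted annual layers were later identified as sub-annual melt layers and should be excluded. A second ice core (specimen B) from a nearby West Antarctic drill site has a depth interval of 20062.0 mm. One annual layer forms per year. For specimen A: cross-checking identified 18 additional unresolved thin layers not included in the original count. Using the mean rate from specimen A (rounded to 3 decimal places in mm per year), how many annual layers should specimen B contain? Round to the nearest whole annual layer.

Specimen A: adjusted count: 41212 − 14 + 18 = 41216 annual layers.
A: Mean rate = 50672.7 mm / 41216 years ≈ 1.229 mm/year.
Specimen B: 20062.0 mm / 1.229 mm per year = 16323.84 years ≈ 16324 annual layers.

16324 annual layers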